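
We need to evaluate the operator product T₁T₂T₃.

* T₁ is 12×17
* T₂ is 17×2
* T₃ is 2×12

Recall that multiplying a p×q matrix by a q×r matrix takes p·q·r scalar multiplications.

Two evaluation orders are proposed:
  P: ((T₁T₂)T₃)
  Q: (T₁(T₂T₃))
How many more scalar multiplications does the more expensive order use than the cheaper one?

2160

Order P = ((T₁T₂)T₃): (T₁T₂): 12×17 by 17×2 → 12×2, cost 12·17·2 = 408; ((T₁T₂)T₃): 12×2 by 2×12 → 12×12, cost 12·2·12 = 288; cumulative 696. Total 696.
Order Q = (T₁(T₂T₃)): (T₂T₃): 17×2 by 2×12 → 17×12, cost 17·2·12 = 408; (T₁(T₂T₃)): 12×17 by 17×12 → 12×12, cost 12·17·12 = 2448; cumulative 2856. Total 2856.
Difference: |696 − 2856| = 2160.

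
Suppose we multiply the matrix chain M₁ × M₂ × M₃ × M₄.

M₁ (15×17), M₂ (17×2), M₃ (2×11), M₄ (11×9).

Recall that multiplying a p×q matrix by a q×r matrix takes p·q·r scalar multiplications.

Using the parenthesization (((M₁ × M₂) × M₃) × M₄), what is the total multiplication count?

2325

(M₁ × M₂): 15×17 by 17×2 → 15×2, cost 15·17·2 = 510
((M₁ × M₂) × M₃): 15×2 by 2×11 → 15×11, cost 15·2·11 = 330; cumulative 840
(((M₁ × M₂) × M₃) × M₄): 15×11 by 11×9 → 15×9, cost 15·11·9 = 1485; cumulative 2325
Total: 2325 scalar multiplications.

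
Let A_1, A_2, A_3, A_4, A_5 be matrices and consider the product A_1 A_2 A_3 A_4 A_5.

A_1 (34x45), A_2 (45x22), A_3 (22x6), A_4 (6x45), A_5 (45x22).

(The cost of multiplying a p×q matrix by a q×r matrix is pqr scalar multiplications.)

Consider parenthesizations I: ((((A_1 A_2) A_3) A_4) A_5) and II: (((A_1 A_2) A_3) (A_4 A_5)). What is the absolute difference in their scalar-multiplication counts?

32412

Order I = ((((A_1 A_2) A_3) A_4) A_5): (A_1 A_2): 34×45 by 45×22 → 34×22, cost 34·45·22 = 33660; ((A_1 A_2) A_3): 34×22 by 22×6 → 34×6, cost 34·22·6 = 4488; cumulative 38148; (((A_1 A_2) A_3) A_4): 34×6 by 6×45 → 34×45, cost 34·6·45 = 9180; cumulative 47328; ((((A_1 A_2) A_3) A_4) A_5): 34×45 by 45×22 → 34×22, cost 34·45·22 = 33660; cumulative 80988. Total 80988.
Order II = (((A_1 A_2) A_3) (A_4 A_5)): (A_1 A_2): 34×45 by 45×22 → 34×22, cost 34·45·22 = 33660; ((A_1 A_2) A_3): 34×22 by 22×6 → 34×6, cost 34·22·6 = 4488; cumulative 38148; (A_4 A_5): 6×45 by 45×22 → 6×22, cost 6·45·22 = 5940; (((A_1 A_2) A_3) (A_4 A_5)): 34×6 by 6×22 → 34×22, cost 34·6·22 = 4488; cumulative 48576. Total 48576.
Difference: |80988 − 48576| = 32412.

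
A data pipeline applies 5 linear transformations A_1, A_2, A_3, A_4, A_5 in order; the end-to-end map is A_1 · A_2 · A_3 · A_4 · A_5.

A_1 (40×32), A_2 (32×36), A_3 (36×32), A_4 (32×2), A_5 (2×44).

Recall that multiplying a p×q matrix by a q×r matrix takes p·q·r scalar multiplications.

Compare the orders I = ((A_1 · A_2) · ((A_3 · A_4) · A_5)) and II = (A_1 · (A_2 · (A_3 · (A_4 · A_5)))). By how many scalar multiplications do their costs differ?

Order I = ((A_1 · A_2) · ((A_3 · A_4) · A_5)): (A_1 · A_2): 40×32 by 32×36 → 40×36, cost 40·32·36 = 46080; (A_3 · A_4): 36×32 by 32×2 → 36×2, cost 36·32·2 = 2304; ((A_3 · A_4) · A_5): 36×2 by 2×44 → 36×44, cost 36·2·44 = 3168; cumulative 5472; ((A_1 · A_2) · ((A_3 · A_4) · A_5)): 40×36 by 36×44 → 40×44, cost 40·36·44 = 63360; cumulative 114912. Total 114912.
Order II = (A_1 · (A_2 · (A_3 · (A_4 · A_5)))): (A_4 · A_5): 32×2 by 2×44 → 32×44, cost 32·2·44 = 2816; (A_3 · (A_4 · A_5)): 36×32 by 32×44 → 36×44, cost 36·32·44 = 50688; cumulative 53504; (A_2 · (A_3 · (A_4 · A_5))): 32×36 by 36×44 → 32×44, cost 32·36·44 = 50688; cumulative 104192; (A_1 · (A_2 · (A_3 · (A_4 · A_5)))): 40×32 by 32×44 → 40×44, cost 40·32·44 = 56320; cumulative 160512. Total 160512.
Difference: |114912 − 160512| = 45600.

45600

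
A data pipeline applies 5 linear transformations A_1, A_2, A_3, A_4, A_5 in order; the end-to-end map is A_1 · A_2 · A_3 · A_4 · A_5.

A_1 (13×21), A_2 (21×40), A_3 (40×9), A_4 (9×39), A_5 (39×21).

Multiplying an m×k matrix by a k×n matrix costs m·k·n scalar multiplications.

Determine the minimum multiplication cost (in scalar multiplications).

Adjacent pairs: A_1A_2 = 13·21·40 = 10920; A_2A_3 = 21·40·9 = 7560; A_3A_4 = 40·9·39 = 14040; A_4A_5 = 9·39·21 = 7371.
Length 3: A_1..A_3: k=1: 0+7560+13·21·9=10017; k=2: 10920+0+13·40·9=15600 → min 10017 | A_2..A_4: k=2: 0+14040+21·40·39=46800; k=3: 7560+0+21·9·39=14931 → min 14931 | A_3..A_5: k=3: 0+7371+40·9·21=14931; k=4: 14040+0+40·39·21=46800 → min 14931.
Length 4: A_1..A_4: k=1: 0+14931+13·21·39=25578; k=2: 10920+14040+13·40·39=45240; k=3: 10017+0+13·9·39=14580 → min 14580 | A_2..A_5: k=2: 0+14931+21·40·21=32571; k=3: 7560+7371+21·9·21=18900; k=4: 14931+0+21·39·21=32130 → min 18900.
Length 5: A_1..A_5: k=1: 0+18900+13·21·21=24633; k=2: 10920+14931+13·40·21=36771; k=3: 10017+7371+13·9·21=19845; k=4: 14580+0+13·39·21=25227 → min 19845.
Optimal order: ((A_1 · (A_2 · A_3)) · (A_4 · A_5)) with cost 19845.

19845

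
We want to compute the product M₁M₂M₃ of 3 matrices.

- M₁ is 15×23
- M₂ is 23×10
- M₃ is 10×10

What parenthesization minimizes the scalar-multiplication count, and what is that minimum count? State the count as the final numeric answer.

(M₁(M₂M₃)): cost 5750.
((M₁M₂)M₃): cost 4950.
Optimal: ((M₁M₂)M₃) with cost 4950.

4950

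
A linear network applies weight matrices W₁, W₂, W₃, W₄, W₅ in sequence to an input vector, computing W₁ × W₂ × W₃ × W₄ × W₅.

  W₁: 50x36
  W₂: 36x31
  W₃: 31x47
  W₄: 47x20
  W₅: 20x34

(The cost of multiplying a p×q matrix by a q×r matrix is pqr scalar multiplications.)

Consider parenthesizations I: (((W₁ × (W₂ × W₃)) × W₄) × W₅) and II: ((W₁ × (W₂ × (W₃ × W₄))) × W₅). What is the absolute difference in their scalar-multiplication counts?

Order I = (((W₁ × (W₂ × W₃)) × W₄) × W₅): (W₂ × W₃): 36×31 by 31×47 → 36×47, cost 36·31·47 = 52452; (W₁ × (W₂ × W₃)): 50×36 by 36×47 → 50×47, cost 50·36·47 = 84600; cumulative 137052; ((W₁ × (W₂ × W₃)) × W₄): 50×47 by 47×20 → 50×20, cost 50·47·20 = 47000; cumulative 184052; (((W₁ × (W₂ × W₃)) × W₄) × W₅): 50×20 by 20×34 → 50×34, cost 50·20·34 = 34000; cumulative 218052. Total 218052.
Order II = ((W₁ × (W₂ × (W₃ × W₄))) × W₅): (W₃ × W₄): 31×47 by 47×20 → 31×20, cost 31·47·20 = 29140; (W₂ × (W₃ × W₄)): 36×31 by 31×20 → 36×20, cost 36·31·20 = 22320; cumulative 51460; (W₁ × (W₂ × (W₃ × W₄))): 50×36 by 36×20 → 50×20, cost 50·36·20 = 36000; cumulative 87460; ((W₁ × (W₂ × (W₃ × W₄))) × W₅): 50×20 by 20×34 → 50×34, cost 50·20·34 = 34000; cumulative 121460. Total 121460.
Difference: |218052 − 121460| = 96592.

96592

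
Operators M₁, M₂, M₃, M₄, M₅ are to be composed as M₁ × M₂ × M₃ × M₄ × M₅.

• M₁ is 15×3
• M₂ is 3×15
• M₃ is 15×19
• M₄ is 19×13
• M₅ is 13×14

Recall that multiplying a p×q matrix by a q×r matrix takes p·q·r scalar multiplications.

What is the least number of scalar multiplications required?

Adjacent pairs: M₁M₂ = 15·3·15 = 675; M₂M₃ = 3·15·19 = 855; M₃M₄ = 15·19·13 = 3705; M₄M₅ = 19·13·14 = 3458.
Length 3: M₁..M₃: k=1: 0+855+15·3·19=1710; k=2: 675+0+15·15·19=4950 → min 1710 | M₂..M₄: k=2: 0+3705+3·15·13=4290; k=3: 855+0+3·19·13=1596 → min 1596 | M₃..M₅: k=3: 0+3458+15·19·14=7448; k=4: 3705+0+15·13·14=6435 → min 6435.
Length 4: M₁..M₄: k=1: 0+1596+15·3·13=2181; k=2: 675+3705+15·15·13=7305; k=3: 1710+0+15·19·13=5415 → min 2181 | M₂..M₅: k=2: 0+6435+3·15·14=7065; k=3: 855+3458+3·19·14=5111; k=4: 1596+0+3·13·14=2142 → min 2142.
Length 5: M₁..M₅: k=1: 0+2142+15·3·14=2772; k=2: 675+6435+15·15·14=10260; k=3: 1710+3458+15·19·14=9158; k=4: 2181+0+15·13·14=4911 → min 2772.
Optimal order: (M₁ × (((M₂ × M₃) × M₄) × M₅)) with cost 2772.

2772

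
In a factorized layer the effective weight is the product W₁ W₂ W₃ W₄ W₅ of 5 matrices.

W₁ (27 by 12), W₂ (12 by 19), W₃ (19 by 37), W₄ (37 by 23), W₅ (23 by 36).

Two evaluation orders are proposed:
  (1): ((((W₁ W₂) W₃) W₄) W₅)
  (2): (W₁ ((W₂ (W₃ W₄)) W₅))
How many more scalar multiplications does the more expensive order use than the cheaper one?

27457

Order (1) = ((((W₁ W₂) W₃) W₄) W₅): (W₁ W₂): 27×12 by 12×19 → 27×19, cost 27·12·19 = 6156; ((W₁ W₂) W₃): 27×19 by 19×37 → 27×37, cost 27·19·37 = 18981; cumulative 25137; (((W₁ W₂) W₃) W₄): 27×37 by 37×23 → 27×23, cost 27·37·23 = 22977; cumulative 48114; ((((W₁ W₂) W₃) W₄) W₅): 27×23 by 23×36 → 27×36, cost 27·23·36 = 22356; cumulative 70470. Total 70470.
Order (2) = (W₁ ((W₂ (W₃ W₄)) W₅)): (W₃ W₄): 19×37 by 37×23 → 19×23, cost 19·37·23 = 16169; (W₂ (W₃ W₄)): 12×19 by 19×23 → 12×23, cost 12·19·23 = 5244; cumulative 21413; ((W₂ (W₃ W₄)) W₅): 12×23 by 23×36 → 12×36, cost 12·23·36 = 9936; cumulative 31349; (W₁ ((W₂ (W₃ W₄)) W₅)): 27×12 by 12×36 → 27×36, cost 27·12·36 = 11664; cumulative 43013. Total 43013.
Difference: |70470 − 43013| = 27457.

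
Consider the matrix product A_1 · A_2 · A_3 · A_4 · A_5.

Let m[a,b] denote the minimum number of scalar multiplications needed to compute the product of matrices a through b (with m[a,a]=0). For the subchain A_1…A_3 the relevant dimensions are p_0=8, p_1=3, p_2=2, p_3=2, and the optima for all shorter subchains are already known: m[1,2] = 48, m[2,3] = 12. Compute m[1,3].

m[1,3] = min over k∈[1,2] of m[1,k]+m[k+1,3]+p_{0}·p_k·p_{3}.
k=1: 0 + 12 + 8·3·2 = 60; k=2: 48 + 0 + 8·2·2 = 80.
Minimum: 60 at k=1.

60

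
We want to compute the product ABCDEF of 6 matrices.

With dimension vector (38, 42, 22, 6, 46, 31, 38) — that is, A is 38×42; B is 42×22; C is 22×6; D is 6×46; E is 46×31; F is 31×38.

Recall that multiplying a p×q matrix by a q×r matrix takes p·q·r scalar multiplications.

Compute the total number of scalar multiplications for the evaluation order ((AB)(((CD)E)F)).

130240

(AB): 38×42 by 42×22 → 38×22, cost 38·42·22 = 35112
(CD): 22×6 by 6×46 → 22×46, cost 22·6·46 = 6072
((CD)E): 22×46 by 46×31 → 22×31, cost 22·46·31 = 31372; cumulative 37444
(((CD)E)F): 22×31 by 31×38 → 22×38, cost 22·31·38 = 25916; cumulative 63360
((AB)(((CD)E)F)): 38×22 by 22×38 → 38×38, cost 38·22·38 = 31768; cumulative 130240
Total: 130240 scalar multiplications.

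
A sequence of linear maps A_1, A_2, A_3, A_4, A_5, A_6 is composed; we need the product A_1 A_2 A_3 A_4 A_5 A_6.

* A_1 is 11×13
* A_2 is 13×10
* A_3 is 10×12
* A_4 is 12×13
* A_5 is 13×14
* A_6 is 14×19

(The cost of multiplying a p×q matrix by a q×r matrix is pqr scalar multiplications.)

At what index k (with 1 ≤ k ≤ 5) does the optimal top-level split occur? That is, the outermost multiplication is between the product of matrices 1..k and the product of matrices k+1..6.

Adjacent pairs: A_1A_2 = 11·13·10 = 1430; A_2A_3 = 13·10·12 = 1560; A_3A_4 = 10·12·13 = 1560; A_4A_5 = 12·13·14 = 2184; A_5A_6 = 13·14·19 = 3458.
Length 3: A_1..A_3: k=1: 0+1560+11·13·12=3276; k=2: 1430+0+11·10·12=2750 → min 2750 | A_2..A_4: k=2: 0+1560+13·10·13=3250; k=3: 1560+0+13·12·13=3588 → min 3250 | A_3..A_5: k=3: 0+2184+10·12·14=3864; k=4: 1560+0+10·13·14=3380 → min 3380 | A_4..A_6: k=4: 0+3458+12·13·19=6422; k=5: 2184+0+12·14·19=5376 → min 5376.
Length 4: A_1..A_4: k=1: 0+3250+11·13·13=5109; k=2: 1430+1560+11·10·13=4420; k=3: 2750+0+11·12·13=4466 → min 4420 | A_2..A_5: k=2: 0+3380+13·10·14=5200; k=3: 1560+2184+13·12·14=5928; k=4: 3250+0+13·13·14=5616 → min 5200 | A_3..A_6: k=3: 0+5376+10·12·19=7656; k=4: 1560+3458+10·13·19=7488; k=5: 3380+0+10·14·19=6040 → min 6040.
Length 5: A_1..A_5: k=1: 0+5200+11·13·14=7202; k=2: 1430+3380+11·10·14=6350; k=3: 2750+2184+11·12·14=6782; k=4: 4420+0+11·13·14=6422 → min 6350 | A_2..A_6: k=2: 0+6040+13·10·19=8510; k=3: 1560+5376+13·12·19=9900; k=4: 3250+3458+13·13·19=9919; k=5: 5200+0+13·14·19=8658 → min 8510.
Top-level splits: k=1: (A_1..A_1)·(A_2..A_6) → 0+8510+11·13·19 = 11227; k=2: (A_1..A_2)·(A_3..A_6) → 1430+6040+11·10·19 = 9560; k=3: (A_1..A_3)·(A_4..A_6) → 2750+5376+11·12·19 = 10634; k=4: (A_1..A_4)·(A_5..A_6) → 4420+3458+11·13·19 = 10595; k=5: (A_1..A_5)·(A_6..A_6) → 6350+0+11·14·19 = 9276.
Best split is after A_5, i.e. k = 5.

5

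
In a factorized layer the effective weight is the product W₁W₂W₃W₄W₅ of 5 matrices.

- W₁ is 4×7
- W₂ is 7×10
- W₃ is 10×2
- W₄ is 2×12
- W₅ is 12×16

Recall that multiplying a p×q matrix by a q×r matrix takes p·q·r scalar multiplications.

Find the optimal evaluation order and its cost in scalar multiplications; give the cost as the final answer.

708

Adjacent pairs: W₁W₂ = 4·7·10 = 280; W₂W₃ = 7·10·2 = 140; W₃W₄ = 10·2·12 = 240; W₄W₅ = 2·12·16 = 384.
Length 3: W₁..W₃: k=1: 0+140+4·7·2=196; k=2: 280+0+4·10·2=360 → min 196 | W₂..W₄: k=2: 0+240+7·10·12=1080; k=3: 140+0+7·2·12=308 → min 308 | W₃..W₅: k=3: 0+384+10·2·16=704; k=4: 240+0+10·12·16=2160 → min 704.
Length 4: W₁..W₄: k=1: 0+308+4·7·12=644; k=2: 280+240+4·10·12=1000; k=3: 196+0+4·2·12=292 → min 292 | W₂..W₅: k=2: 0+704+7·10·16=1824; k=3: 140+384+7·2·16=748; k=4: 308+0+7·12·16=1652 → min 748.
Length 5: W₁..W₅: k=1: 0+748+4·7·16=1196; k=2: 280+704+4·10·16=1624; k=3: 196+384+4·2·16=708; k=4: 292+0+4·12·16=1060 → min 708.
Optimal parenthesization: ((W₁(W₂W₃))(W₄W₅)) with cost 708.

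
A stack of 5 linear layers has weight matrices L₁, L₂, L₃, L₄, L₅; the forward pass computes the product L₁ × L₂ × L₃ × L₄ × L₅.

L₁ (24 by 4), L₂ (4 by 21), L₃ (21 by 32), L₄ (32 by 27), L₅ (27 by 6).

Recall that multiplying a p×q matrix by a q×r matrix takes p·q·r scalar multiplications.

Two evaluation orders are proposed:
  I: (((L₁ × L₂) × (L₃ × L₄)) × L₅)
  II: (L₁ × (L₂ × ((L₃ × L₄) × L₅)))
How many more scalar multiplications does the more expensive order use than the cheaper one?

Order I = (((L₁ × L₂) × (L₃ × L₄)) × L₅): (L₁ × L₂): 24×4 by 4×21 → 24×21, cost 24·4·21 = 2016; (L₃ × L₄): 21×32 by 32×27 → 21×27, cost 21·32·27 = 18144; ((L₁ × L₂) × (L₃ × L₄)): 24×21 by 21×27 → 24×27, cost 24·21·27 = 13608; cumulative 33768; (((L₁ × L₂) × (L₃ × L₄)) × L₅): 24×27 by 27×6 → 24×6, cost 24·27·6 = 3888; cumulative 37656. Total 37656.
Order II = (L₁ × (L₂ × ((L₃ × L₄) × L₅))): (L₃ × L₄): 21×32 by 32×27 → 21×27, cost 21·32·27 = 18144; ((L₃ × L₄) × L₅): 21×27 by 27×6 → 21×6, cost 21·27·6 = 3402; cumulative 21546; (L₂ × ((L₃ × L₄) × L₅)): 4×21 by 21×6 → 4×6, cost 4·21·6 = 504; cumulative 22050; (L₁ × (L₂ × ((L₃ × L₄) × L₅))): 24×4 by 4×6 → 24×6, cost 24·4·6 = 576; cumulative 22626. Total 22626.
Difference: |37656 − 22626| = 15030.

15030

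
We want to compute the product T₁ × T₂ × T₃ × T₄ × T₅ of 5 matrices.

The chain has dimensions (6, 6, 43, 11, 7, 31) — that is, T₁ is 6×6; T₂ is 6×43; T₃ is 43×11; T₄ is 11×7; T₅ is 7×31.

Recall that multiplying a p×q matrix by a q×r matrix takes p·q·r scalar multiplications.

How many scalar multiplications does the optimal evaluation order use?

Adjacent pairs: T₁T₂ = 6·6·43 = 1548; T₂T₃ = 6·43·11 = 2838; T₃T₄ = 43·11·7 = 3311; T₄T₅ = 11·7·31 = 2387.
Length 3: T₁..T₃: k=1: 0+2838+6·6·11=3234; k=2: 1548+0+6·43·11=4386 → min 3234 | T₂..T₄: k=2: 0+3311+6·43·7=5117; k=3: 2838+0+6·11·7=3300 → min 3300 | T₃..T₅: k=3: 0+2387+43·11·31=17050; k=4: 3311+0+43·7·31=12642 → min 12642.
Length 4: T₁..T₄: k=1: 0+3300+6·6·7=3552; k=2: 1548+3311+6·43·7=6665; k=3: 3234+0+6·11·7=3696 → min 3552 | T₂..T₅: k=2: 0+12642+6·43·31=20640; k=3: 2838+2387+6·11·31=7271; k=4: 3300+0+6·7·31=4602 → min 4602.
Length 5: T₁..T₅: k=1: 0+4602+6·6·31=5718; k=2: 1548+12642+6·43·31=22188; k=3: 3234+2387+6·11·31=7667; k=4: 3552+0+6·7·31=4854 → min 4854.
Optimal order: ((T₁ × ((T₂ × T₃) × T₄)) × T₅) with cost 4854.

4854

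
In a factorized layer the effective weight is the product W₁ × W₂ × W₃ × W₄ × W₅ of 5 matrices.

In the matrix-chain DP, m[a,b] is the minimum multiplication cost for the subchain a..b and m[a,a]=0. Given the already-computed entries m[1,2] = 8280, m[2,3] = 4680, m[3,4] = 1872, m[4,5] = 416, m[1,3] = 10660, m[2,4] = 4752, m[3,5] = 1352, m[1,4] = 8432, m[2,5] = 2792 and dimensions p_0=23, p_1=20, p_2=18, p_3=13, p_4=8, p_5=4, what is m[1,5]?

4632

m[1,5] = min over k∈[1,4] of m[1,k]+m[k+1,5]+p_{0}·p_k·p_{5}.
k=1: 0 + 2792 + 23·20·4 = 4632; k=2: 8280 + 1352 + 23·18·4 = 11288; k=3: 10660 + 416 + 23·13·4 = 12272; k=4: 8432 + 0 + 23·8·4 = 9168.
Minimum: 4632 at k=1.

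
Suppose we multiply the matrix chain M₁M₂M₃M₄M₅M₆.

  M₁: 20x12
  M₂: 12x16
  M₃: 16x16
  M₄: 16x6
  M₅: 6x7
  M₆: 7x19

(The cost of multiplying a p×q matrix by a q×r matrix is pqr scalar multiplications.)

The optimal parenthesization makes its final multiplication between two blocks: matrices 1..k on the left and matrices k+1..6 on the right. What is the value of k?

4

Adjacent pairs: M₁M₂ = 20·12·16 = 3840; M₂M₃ = 12·16·16 = 3072; M₃M₄ = 16·16·6 = 1536; M₄M₅ = 16·6·7 = 672; M₅M₆ = 6·7·19 = 798.
Length 3: M₁..M₃: k=1: 0+3072+20·12·16=6912; k=2: 3840+0+20·16·16=8960 → min 6912 | M₂..M₄: k=2: 0+1536+12·16·6=2688; k=3: 3072+0+12·16·6=4224 → min 2688 | M₃..M₅: k=3: 0+672+16·16·7=2464; k=4: 1536+0+16·6·7=2208 → min 2208 | M₄..M₆: k=4: 0+798+16·6·19=2622; k=5: 672+0+16·7·19=2800 → min 2622.
Length 4: M₁..M₄: k=1: 0+2688+20·12·6=4128; k=2: 3840+1536+20·16·6=7296; k=3: 6912+0+20·16·6=8832 → min 4128 | M₂..M₅: k=2: 0+2208+12·16·7=3552; k=3: 3072+672+12·16·7=5088; k=4: 2688+0+12·6·7=3192 → min 3192 | M₃..M₆: k=3: 0+2622+16·16·19=7486; k=4: 1536+798+16·6·19=4158; k=5: 2208+0+16·7·19=4336 → min 4158.
Length 5: M₁..M₅: k=1: 0+3192+20·12·7=4872; k=2: 3840+2208+20·16·7=8288; k=3: 6912+672+20·16·7=9824; k=4: 4128+0+20·6·7=4968 → min 4872 | M₂..M₆: k=2: 0+4158+12·16·19=7806; k=3: 3072+2622+12·16·19=9342; k=4: 2688+798+12·6·19=4854; k=5: 3192+0+12·7·19=4788 → min 4788.
Top-level splits: k=1: (M₁..M₁)·(M₂..M₆) → 0+4788+20·12·19 = 9348; k=2: (M₁..M₂)·(M₃..M₆) → 3840+4158+20·16·19 = 14078; k=3: (M₁..M₃)·(M₄..M₆) → 6912+2622+20·16·19 = 15614; k=4: (M₁..M₄)·(M₅..M₆) → 4128+798+20·6·19 = 7206; k=5: (M₁..M₅)·(M₆..M₆) → 4872+0+20·7·19 = 7532.
Best split is after M₄, i.e. k = 4.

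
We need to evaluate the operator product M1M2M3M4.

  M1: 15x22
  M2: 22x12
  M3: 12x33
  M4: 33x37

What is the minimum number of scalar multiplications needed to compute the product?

25272

Adjacent pairs: M1M2 = 15·22·12 = 3960; M2M3 = 22·12·33 = 8712; M3M4 = 12·33·37 = 14652.
Length 3: M1..M3: k=1: 0+8712+15·22·33=19602; k=2: 3960+0+15·12·33=9900 → min 9900 | M2..M4: k=2: 0+14652+22·12·37=24420; k=3: 8712+0+22·33·37=35574 → min 24420.
Length 4: M1..M4: k=1: 0+24420+15·22·37=36630; k=2: 3960+14652+15·12·37=25272; k=3: 9900+0+15·33·37=28215 → min 25272.
Optimal order: ((M1M2)(M3M4)) with cost 25272.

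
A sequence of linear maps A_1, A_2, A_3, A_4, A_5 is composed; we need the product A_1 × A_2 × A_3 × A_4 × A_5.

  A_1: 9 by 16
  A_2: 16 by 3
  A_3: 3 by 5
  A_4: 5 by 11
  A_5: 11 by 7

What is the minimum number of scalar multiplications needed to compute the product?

Adjacent pairs: A_1A_2 = 9·16·3 = 432; A_2A_3 = 16·3·5 = 240; A_3A_4 = 3·5·11 = 165; A_4A_5 = 5·11·7 = 385.
Length 3: A_1..A_3: k=1: 0+240+9·16·5=960; k=2: 432+0+9·3·5=567 → min 567 | A_2..A_4: k=2: 0+165+16·3·11=693; k=3: 240+0+16·5·11=1120 → min 693 | A_3..A_5: k=3: 0+385+3·5·7=490; k=4: 165+0+3·11·7=396 → min 396.
Length 4: A_1..A_4: k=1: 0+693+9·16·11=2277; k=2: 432+165+9·3·11=894; k=3: 567+0+9·5·11=1062 → min 894 | A_2..A_5: k=2: 0+396+16·3·7=732; k=3: 240+385+16·5·7=1185; k=4: 693+0+16·11·7=1925 → min 732.
Length 5: A_1..A_5: k=1: 0+732+9·16·7=1740; k=2: 432+396+9·3·7=1017; k=3: 567+385+9·5·7=1267; k=4: 894+0+9·11·7=1587 → min 1017.
Optimal order: ((A_1 × A_2) × ((A_3 × A_4) × A_5)) with cost 1017.

1017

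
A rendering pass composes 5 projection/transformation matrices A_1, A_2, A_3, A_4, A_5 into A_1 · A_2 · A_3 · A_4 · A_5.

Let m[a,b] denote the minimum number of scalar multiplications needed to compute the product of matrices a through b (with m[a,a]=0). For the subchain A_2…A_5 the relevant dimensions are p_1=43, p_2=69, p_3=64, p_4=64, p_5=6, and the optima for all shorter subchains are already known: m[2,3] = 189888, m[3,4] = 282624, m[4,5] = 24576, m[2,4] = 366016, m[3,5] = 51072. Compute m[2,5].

68874

m[2,5] = min over k∈[2,4] of m[2,k]+m[k+1,5]+p_{1}·p_k·p_{5}.
k=2: 0 + 51072 + 43·69·6 = 68874; k=3: 189888 + 24576 + 43·64·6 = 230976; k=4: 366016 + 0 + 43·64·6 = 382528.
Minimum: 68874 at k=2.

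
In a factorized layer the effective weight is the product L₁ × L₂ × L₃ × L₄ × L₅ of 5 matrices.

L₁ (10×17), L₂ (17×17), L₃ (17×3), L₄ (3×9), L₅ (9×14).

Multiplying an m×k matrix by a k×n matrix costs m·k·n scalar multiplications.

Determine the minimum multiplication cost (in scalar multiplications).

2175

Adjacent pairs: L₁L₂ = 10·17·17 = 2890; L₂L₃ = 17·17·3 = 867; L₃L₄ = 17·3·9 = 459; L₄L₅ = 3·9·14 = 378.
Length 3: L₁..L₃: k=1: 0+867+10·17·3=1377; k=2: 2890+0+10·17·3=3400 → min 1377 | L₂..L₄: k=2: 0+459+17·17·9=3060; k=3: 867+0+17·3·9=1326 → min 1326 | L₃..L₅: k=3: 0+378+17·3·14=1092; k=4: 459+0+17·9·14=2601 → min 1092.
Length 4: L₁..L₄: k=1: 0+1326+10·17·9=2856; k=2: 2890+459+10·17·9=4879; k=3: 1377+0+10·3·9=1647 → min 1647 | L₂..L₅: k=2: 0+1092+17·17·14=5138; k=3: 867+378+17·3·14=1959; k=4: 1326+0+17·9·14=3468 → min 1959.
Length 5: L₁..L₅: k=1: 0+1959+10·17·14=4339; k=2: 2890+1092+10·17·14=6362; k=3: 1377+378+10·3·14=2175; k=4: 1647+0+10·9·14=2907 → min 2175.
Optimal order: ((L₁ × (L₂ × L₃)) × (L₄ × L₅)) with cost 2175.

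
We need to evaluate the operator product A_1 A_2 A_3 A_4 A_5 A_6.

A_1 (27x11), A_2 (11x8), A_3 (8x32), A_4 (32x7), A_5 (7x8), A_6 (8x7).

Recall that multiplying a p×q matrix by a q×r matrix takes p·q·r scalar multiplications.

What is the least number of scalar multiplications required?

5271

Adjacent pairs: A_1A_2 = 27·11·8 = 2376; A_2A_3 = 11·8·32 = 2816; A_3A_4 = 8·32·7 = 1792; A_4A_5 = 32·7·8 = 1792; A_5A_6 = 7·8·7 = 392.
Length 3: A_1..A_3: k=1: 0+2816+27·11·32=12320; k=2: 2376+0+27·8·32=9288 → min 9288 | A_2..A_4: k=2: 0+1792+11·8·7=2408; k=3: 2816+0+11·32·7=5280 → min 2408 | A_3..A_5: k=3: 0+1792+8·32·8=3840; k=4: 1792+0+8·7·8=2240 → min 2240 | A_4..A_6: k=4: 0+392+32·7·7=1960; k=5: 1792+0+32·8·7=3584 → min 1960.
Length 4: A_1..A_4: k=1: 0+2408+27·11·7=4487; k=2: 2376+1792+27·8·7=5680; k=3: 9288+0+27·32·7=15336 → min 4487 | A_2..A_5: k=2: 0+2240+11·8·8=2944; k=3: 2816+1792+11·32·8=7424; k=4: 2408+0+11·7·8=3024 → min 2944 | A_3..A_6: k=3: 0+1960+8·32·7=3752; k=4: 1792+392+8·7·7=2576; k=5: 2240+0+8·8·7=2688 → min 2576.
Length 5: A_1..A_5: k=1: 0+2944+27·11·8=5320; k=2: 2376+2240+27·8·8=6344; k=3: 9288+1792+27·32·8=17992; k=4: 4487+0+27·7·8=5999 → min 5320 | A_2..A_6: k=2: 0+2576+11·8·7=3192; k=3: 2816+1960+11·32·7=7240; k=4: 2408+392+11·7·7=3339; k=5: 2944+0+11·8·7=3560 → min 3192.
Length 6: A_1..A_6: k=1: 0+3192+27·11·7=5271; k=2: 2376+2576+27·8·7=6464; k=3: 9288+1960+27·32·7=17296; k=4: 4487+392+27·7·7=6202; k=5: 5320+0+27·8·7=6832 → min 5271.
Optimal order: (A_1 (A_2 ((A_3 A_4) (A_5 A_6)))) with cost 5271.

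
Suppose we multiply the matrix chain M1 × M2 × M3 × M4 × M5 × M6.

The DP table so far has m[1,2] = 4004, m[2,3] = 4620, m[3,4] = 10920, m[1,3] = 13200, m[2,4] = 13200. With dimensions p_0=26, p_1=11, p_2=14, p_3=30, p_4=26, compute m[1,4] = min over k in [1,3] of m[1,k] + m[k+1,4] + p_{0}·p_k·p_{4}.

m[1,4] = min over k∈[1,3] of m[1,k]+m[k+1,4]+p_{0}·p_k·p_{4}.
k=1: 0 + 13200 + 26·11·26 = 20636; k=2: 4004 + 10920 + 26·14·26 = 24388; k=3: 13200 + 0 + 26·30·26 = 33480.
Minimum: 20636 at k=1.

20636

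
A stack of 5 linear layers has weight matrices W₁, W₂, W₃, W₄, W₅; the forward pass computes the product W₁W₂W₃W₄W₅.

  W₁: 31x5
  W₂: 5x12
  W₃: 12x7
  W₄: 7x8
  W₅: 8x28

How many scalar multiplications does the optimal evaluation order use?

Adjacent pairs: W₁W₂ = 31·5·12 = 1860; W₂W₃ = 5·12·7 = 420; W₃W₄ = 12·7·8 = 672; W₄W₅ = 7·8·28 = 1568.
Length 3: W₁..W₃: k=1: 0+420+31·5·7=1505; k=2: 1860+0+31·12·7=4464 → min 1505 | W₂..W₄: k=2: 0+672+5·12·8=1152; k=3: 420+0+5·7·8=700 → min 700 | W₃..W₅: k=3: 0+1568+12·7·28=3920; k=4: 672+0+12·8·28=3360 → min 3360.
Length 4: W₁..W₄: k=1: 0+700+31·5·8=1940; k=2: 1860+672+31·12·8=5508; k=3: 1505+0+31·7·8=3241 → min 1940 | W₂..W₅: k=2: 0+3360+5·12·28=5040; k=3: 420+1568+5·7·28=2968; k=4: 700+0+5·8·28=1820 → min 1820.
Length 5: W₁..W₅: k=1: 0+1820+31·5·28=6160; k=2: 1860+3360+31·12·28=15636; k=3: 1505+1568+31·7·28=9149; k=4: 1940+0+31·8·28=8884 → min 6160.
Optimal order: (W₁(((W₂W₃)W₄)W₅)) with cost 6160.

6160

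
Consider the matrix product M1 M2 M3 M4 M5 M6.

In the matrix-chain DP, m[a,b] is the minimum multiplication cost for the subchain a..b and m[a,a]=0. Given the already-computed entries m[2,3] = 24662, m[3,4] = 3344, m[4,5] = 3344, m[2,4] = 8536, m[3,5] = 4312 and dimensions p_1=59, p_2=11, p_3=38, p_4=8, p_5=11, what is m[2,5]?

11451

m[2,5] = min over k∈[2,4] of m[2,k]+m[k+1,5]+p_{1}·p_k·p_{5}.
k=2: 0 + 4312 + 59·11·11 = 11451; k=3: 24662 + 3344 + 59·38·11 = 52668; k=4: 8536 + 0 + 59·8·11 = 13728.
Minimum: 11451 at k=2.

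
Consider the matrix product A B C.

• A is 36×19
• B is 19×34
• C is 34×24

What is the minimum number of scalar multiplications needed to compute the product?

Order (A (B C)): (B C): 19×34 by 34×24 → 19×24, cost 19·34·24 = 15504; (A (B C)): 36×19 by 19×24 → 36×24, cost 36·19·24 = 16416; cumulative 31920. Total 31920.
Order ((A B) C): (A B): 36×19 by 19×34 → 36×34, cost 36·19·34 = 23256; ((A B) C): 36×34 by 34×24 → 36×24, cost 36·34·24 = 29376; cumulative 52632. Total 52632.
Minimum: 31920.

31920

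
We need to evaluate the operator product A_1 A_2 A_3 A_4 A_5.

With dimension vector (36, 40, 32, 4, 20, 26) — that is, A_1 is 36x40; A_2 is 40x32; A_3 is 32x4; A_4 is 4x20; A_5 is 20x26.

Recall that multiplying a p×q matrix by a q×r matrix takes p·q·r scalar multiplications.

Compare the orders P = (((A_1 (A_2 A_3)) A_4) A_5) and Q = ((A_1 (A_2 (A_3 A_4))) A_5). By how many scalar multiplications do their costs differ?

Order P = (((A_1 (A_2 A_3)) A_4) A_5): (A_2 A_3): 40×32 by 32×4 → 40×4, cost 40·32·4 = 5120; (A_1 (A_2 A_3)): 36×40 by 40×4 → 36×4, cost 36·40·4 = 5760; cumulative 10880; ((A_1 (A_2 A_3)) A_4): 36×4 by 4×20 → 36×20, cost 36·4·20 = 2880; cumulative 13760; (((A_1 (A_2 A_3)) A_4) A_5): 36×20 by 20×26 → 36×26, cost 36·20·26 = 18720; cumulative 32480. Total 32480.
Order Q = ((A_1 (A_2 (A_3 A_4))) A_5): (A_3 A_4): 32×4 by 4×20 → 32×20, cost 32·4·20 = 2560; (A_2 (A_3 A_4)): 40×32 by 32×20 → 40×20, cost 40·32·20 = 25600; cumulative 28160; (A_1 (A_2 (A_3 A_4))): 36×40 by 40×20 → 36×20, cost 36·40·20 = 28800; cumulative 56960; ((A_1 (A_2 (A_3 A_4))) A_5): 36×20 by 20×26 → 36×26, cost 36·20·26 = 18720; cumulative 75680. Total 75680.
Difference: |32480 − 75680| = 43200.

43200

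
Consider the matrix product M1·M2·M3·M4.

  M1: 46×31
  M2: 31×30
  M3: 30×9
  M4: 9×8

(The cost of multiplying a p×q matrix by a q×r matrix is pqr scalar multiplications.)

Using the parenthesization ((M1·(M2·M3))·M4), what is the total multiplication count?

(M2·M3): 31×30 by 30×9 → 31×9, cost 31·30·9 = 8370
(M1·(M2·M3)): 46×31 by 31×9 → 46×9, cost 46·31·9 = 12834; cumulative 21204
((M1·(M2·M3))·M4): 46×9 by 9×8 → 46×8, cost 46·9·8 = 3312; cumulative 24516
Total: 24516 scalar multiplications.

24516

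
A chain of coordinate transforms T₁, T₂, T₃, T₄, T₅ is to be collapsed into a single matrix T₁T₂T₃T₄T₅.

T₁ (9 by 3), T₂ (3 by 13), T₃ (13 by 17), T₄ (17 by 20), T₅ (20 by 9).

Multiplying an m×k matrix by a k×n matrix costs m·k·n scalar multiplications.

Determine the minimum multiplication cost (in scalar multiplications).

2466

Adjacent pairs: T₁T₂ = 9·3·13 = 351; T₂T₃ = 3·13·17 = 663; T₃T₄ = 13·17·20 = 4420; T₄T₅ = 17·20·9 = 3060.
Length 3: T₁..T₃: k=1: 0+663+9·3·17=1122; k=2: 351+0+9·13·17=2340 → min 1122 | T₂..T₄: k=2: 0+4420+3·13·20=5200; k=3: 663+0+3·17·20=1683 → min 1683 | T₃..T₅: k=3: 0+3060+13·17·9=5049; k=4: 4420+0+13·20·9=6760 → min 5049.
Length 4: T₁..T₄: k=1: 0+1683+9·3·20=2223; k=2: 351+4420+9·13·20=7111; k=3: 1122+0+9·17·20=4182 → min 2223 | T₂..T₅: k=2: 0+5049+3·13·9=5400; k=3: 663+3060+3·17·9=4182; k=4: 1683+0+3·20·9=2223 → min 2223.
Length 5: T₁..T₅: k=1: 0+2223+9·3·9=2466; k=2: 351+5049+9·13·9=6453; k=3: 1122+3060+9·17·9=5559; k=4: 2223+0+9·20·9=3843 → min 2466.
Optimal order: (T₁(((T₂T₃)T₄)T₅)) with cost 2466.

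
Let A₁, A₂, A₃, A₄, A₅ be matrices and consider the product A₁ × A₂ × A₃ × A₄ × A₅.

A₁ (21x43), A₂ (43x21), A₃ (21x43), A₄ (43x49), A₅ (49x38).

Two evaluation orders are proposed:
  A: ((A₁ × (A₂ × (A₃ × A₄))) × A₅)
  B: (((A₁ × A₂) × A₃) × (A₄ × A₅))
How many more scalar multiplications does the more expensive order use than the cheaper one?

Order A = ((A₁ × (A₂ × (A₃ × A₄))) × A₅): (A₃ × A₄): 21×43 by 43×49 → 21×49, cost 21·43·49 = 44247; (A₂ × (A₃ × A₄)): 43×21 by 21×49 → 43×49, cost 43·21·49 = 44247; cumulative 88494; (A₁ × (A₂ × (A₃ × A₄))): 21×43 by 43×49 → 21×49, cost 21·43·49 = 44247; cumulative 132741; ((A₁ × (A₂ × (A₃ × A₄))) × A₅): 21×49 by 49×38 → 21×38, cost 21·49·38 = 39102; cumulative 171843. Total 171843.
Order B = (((A₁ × A₂) × A₃) × (A₄ × A₅)): (A₁ × A₂): 21×43 by 43×21 → 21×21, cost 21·43·21 = 18963; ((A₁ × A₂) × A₃): 21×21 by 21×43 → 21×43, cost 21·21·43 = 18963; cumulative 37926; (A₄ × A₅): 43×49 by 49×38 → 43×38, cost 43·49·38 = 80066; (((A₁ × A₂) × A₃) × (A₄ × A₅)): 21×43 by 43×38 → 21×38, cost 21·43·38 = 34314; cumulative 152306. Total 152306.
Difference: |171843 − 152306| = 19537.

19537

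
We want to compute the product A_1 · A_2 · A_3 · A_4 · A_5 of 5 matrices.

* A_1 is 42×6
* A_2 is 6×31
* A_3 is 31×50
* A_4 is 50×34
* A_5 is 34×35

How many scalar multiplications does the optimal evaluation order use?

35460

Adjacent pairs: A_1A_2 = 42·6·31 = 7812; A_2A_3 = 6·31·50 = 9300; A_3A_4 = 31·50·34 = 52700; A_4A_5 = 50·34·35 = 59500.
Length 3: A_1..A_3: k=1: 0+9300+42·6·50=21900; k=2: 7812+0+42·31·50=72912 → min 21900 | A_2..A_4: k=2: 0+52700+6·31·34=59024; k=3: 9300+0+6·50·34=19500 → min 19500 | A_3..A_5: k=3: 0+59500+31·50·35=113750; k=4: 52700+0+31·34·35=89590 → min 89590.
Length 4: A_1..A_4: k=1: 0+19500+42·6·34=28068; k=2: 7812+52700+42·31·34=104780; k=3: 21900+0+42·50·34=93300 → min 28068 | A_2..A_5: k=2: 0+89590+6·31·35=96100; k=3: 9300+59500+6·50·35=79300; k=4: 19500+0+6·34·35=26640 → min 26640.
Length 5: A_1..A_5: k=1: 0+26640+42·6·35=35460; k=2: 7812+89590+42·31·35=142972; k=3: 21900+59500+42·50·35=154900; k=4: 28068+0+42·34·35=78048 → min 35460.
Optimal order: (A_1 · (((A_2 · A_3) · A_4) · A_5)) with cost 35460.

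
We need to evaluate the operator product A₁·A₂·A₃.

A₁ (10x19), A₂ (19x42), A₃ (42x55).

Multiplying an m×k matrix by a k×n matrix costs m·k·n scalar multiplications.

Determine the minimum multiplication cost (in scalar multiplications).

31080

Order (A₁·(A₂·A₃)): (A₂·A₃): 19×42 by 42×55 → 19×55, cost 19·42·55 = 43890; (A₁·(A₂·A₃)): 10×19 by 19×55 → 10×55, cost 10·19·55 = 10450; cumulative 54340. Total 54340.
Order ((A₁·A₂)·A₃): (A₁·A₂): 10×19 by 19×42 → 10×42, cost 10·19·42 = 7980; ((A₁·A₂)·A₃): 10×42 by 42×55 → 10×55, cost 10·42·55 = 23100; cumulative 31080. Total 31080.
Minimum: 31080.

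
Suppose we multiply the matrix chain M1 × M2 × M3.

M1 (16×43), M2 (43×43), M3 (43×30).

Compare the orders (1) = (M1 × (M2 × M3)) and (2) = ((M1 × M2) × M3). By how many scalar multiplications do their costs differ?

25886

Order (1) = (M1 × (M2 × M3)): (M2 × M3): 43×43 by 43×30 → 43×30, cost 43·43·30 = 55470; (M1 × (M2 × M3)): 16×43 by 43×30 → 16×30, cost 16·43·30 = 20640; cumulative 76110. Total 76110.
Order (2) = ((M1 × M2) × M3): (M1 × M2): 16×43 by 43×43 → 16×43, cost 16·43·43 = 29584; ((M1 × M2) × M3): 16×43 by 43×30 → 16×30, cost 16·43·30 = 20640; cumulative 50224. Total 50224.
Difference: |76110 − 50224| = 25886.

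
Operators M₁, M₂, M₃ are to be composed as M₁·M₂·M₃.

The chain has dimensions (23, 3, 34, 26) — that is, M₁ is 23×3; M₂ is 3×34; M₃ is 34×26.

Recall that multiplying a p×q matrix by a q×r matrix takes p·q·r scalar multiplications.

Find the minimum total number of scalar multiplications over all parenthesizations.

Order (M₁·(M₂·M₃)): (M₂·M₃): 3×34 by 34×26 → 3×26, cost 3·34·26 = 2652; (M₁·(M₂·M₃)): 23×3 by 3×26 → 23×26, cost 23·3·26 = 1794; cumulative 4446. Total 4446.
Order ((M₁·M₂)·M₃): (M₁·M₂): 23×3 by 3×34 → 23×34, cost 23·3·34 = 2346; ((M₁·M₂)·M₃): 23×34 by 34×26 → 23×26, cost 23·34·26 = 20332; cumulative 22678. Total 22678.
Minimum: 4446.

4446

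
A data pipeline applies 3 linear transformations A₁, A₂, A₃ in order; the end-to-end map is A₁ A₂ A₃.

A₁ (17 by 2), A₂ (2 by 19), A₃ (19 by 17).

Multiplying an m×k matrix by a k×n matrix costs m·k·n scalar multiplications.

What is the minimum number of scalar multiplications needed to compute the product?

1224

Order (A₁ (A₂ A₃)): (A₂ A₃): 2×19 by 19×17 → 2×17, cost 2·19·17 = 646; (A₁ (A₂ A₃)): 17×2 by 2×17 → 17×17, cost 17·2·17 = 578; cumulative 1224. Total 1224.
Order ((A₁ A₂) A₃): (A₁ A₂): 17×2 by 2×19 → 17×19, cost 17·2·19 = 646; ((A₁ A₂) A₃): 17×19 by 19×17 → 17×17, cost 17·19·17 = 5491; cumulative 6137. Total 6137.
Minimum: 1224.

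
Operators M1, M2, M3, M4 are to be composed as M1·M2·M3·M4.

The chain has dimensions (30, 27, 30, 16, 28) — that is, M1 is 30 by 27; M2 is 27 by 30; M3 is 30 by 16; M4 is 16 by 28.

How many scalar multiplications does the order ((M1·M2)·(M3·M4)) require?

(M1·M2): 30×27 by 27×30 → 30×30, cost 30·27·30 = 24300
(M3·M4): 30×16 by 16×28 → 30×28, cost 30·16·28 = 13440
((M1·M2)·(M3·M4)): 30×30 by 30×28 → 30×28, cost 30·30·28 = 25200; cumulative 62940
Total: 62940 scalar multiplications.

62940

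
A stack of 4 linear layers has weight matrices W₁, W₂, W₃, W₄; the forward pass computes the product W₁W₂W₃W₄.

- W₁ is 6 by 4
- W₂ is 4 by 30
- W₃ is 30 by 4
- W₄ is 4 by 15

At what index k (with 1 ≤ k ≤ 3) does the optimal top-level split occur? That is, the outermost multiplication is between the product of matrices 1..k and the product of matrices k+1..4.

Adjacent pairs: W₁W₂ = 6·4·30 = 720; W₂W₃ = 4·30·4 = 480; W₃W₄ = 30·4·15 = 1800.
Length 3: W₁..W₃: k=1: 0+480+6·4·4=576; k=2: 720+0+6·30·4=1440 → min 576 | W₂..W₄: k=2: 0+1800+4·30·15=3600; k=3: 480+0+4·4·15=720 → min 720.
Top-level splits: k=1: (W₁..W₁)·(W₂..W₄) → 0+720+6·4·15 = 1080; k=2: (W₁..W₂)·(W₃..W₄) → 720+1800+6·30·15 = 5220; k=3: (W₁..W₃)·(W₄..W₄) → 576+0+6·4·15 = 936.
Best split is after W₃, i.e. k = 3.

3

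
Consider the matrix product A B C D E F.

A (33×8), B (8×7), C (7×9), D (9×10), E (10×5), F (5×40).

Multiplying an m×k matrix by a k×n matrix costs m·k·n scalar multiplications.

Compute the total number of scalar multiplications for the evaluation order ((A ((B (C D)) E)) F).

(C D): 7×9 by 9×10 → 7×10, cost 7·9·10 = 630
(B (C D)): 8×7 by 7×10 → 8×10, cost 8·7·10 = 560; cumulative 1190
((B (C D)) E): 8×10 by 10×5 → 8×5, cost 8·10·5 = 400; cumulative 1590
(A ((B (C D)) E)): 33×8 by 8×5 → 33×5, cost 33·8·5 = 1320; cumulative 2910
((A ((B (C D)) E)) F): 33×5 by 5×40 → 33×40, cost 33·5·40 = 6600; cumulative 9510
Total: 9510 scalar multiplications.

9510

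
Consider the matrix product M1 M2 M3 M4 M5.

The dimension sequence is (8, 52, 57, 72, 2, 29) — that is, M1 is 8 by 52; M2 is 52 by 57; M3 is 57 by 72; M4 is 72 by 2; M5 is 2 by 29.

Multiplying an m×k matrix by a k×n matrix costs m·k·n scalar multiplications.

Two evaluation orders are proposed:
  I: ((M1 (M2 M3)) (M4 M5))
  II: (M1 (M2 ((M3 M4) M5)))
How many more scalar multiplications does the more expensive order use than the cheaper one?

Order I = ((M1 (M2 M3)) (M4 M5)): (M2 M3): 52×57 by 57×72 → 52×72, cost 52·57·72 = 213408; (M1 (M2 M3)): 8×52 by 52×72 → 8×72, cost 8·52·72 = 29952; cumulative 243360; (M4 M5): 72×2 by 2×29 → 72×29, cost 72·2·29 = 4176; ((M1 (M2 M3)) (M4 M5)): 8×72 by 72×29 → 8×29, cost 8·72·29 = 16704; cumulative 264240. Total 264240.
Order II = (M1 (M2 ((M3 M4) M5))): (M3 M4): 57×72 by 72×2 → 57×2, cost 57·72·2 = 8208; ((M3 M4) M5): 57×2 by 2×29 → 57×29, cost 57·2·29 = 3306; cumulative 11514; (M2 ((M3 M4) M5)): 52×57 by 57×29 → 52×29, cost 52·57·29 = 85956; cumulative 97470; (M1 (M2 ((M3 M4) M5))): 8×52 by 52×29 → 8×29, cost 8·52·29 = 12064; cumulative 109534. Total 109534.
Difference: |264240 − 109534| = 154706.

154706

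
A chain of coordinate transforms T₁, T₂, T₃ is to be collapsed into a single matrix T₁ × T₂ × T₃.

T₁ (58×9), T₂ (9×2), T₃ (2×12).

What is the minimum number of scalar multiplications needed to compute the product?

2436

Order (T₁ × (T₂ × T₃)): (T₂ × T₃): 9×2 by 2×12 → 9×12, cost 9·2·12 = 216; (T₁ × (T₂ × T₃)): 58×9 by 9×12 → 58×12, cost 58·9·12 = 6264; cumulative 6480. Total 6480.
Order ((T₁ × T₂) × T₃): (T₁ × T₂): 58×9 by 9×2 → 58×2, cost 58·9·2 = 1044; ((T₁ × T₂) × T₃): 58×2 by 2×12 → 58×12, cost 58·2·12 = 1392; cumulative 2436. Total 2436.
Minimum: 2436.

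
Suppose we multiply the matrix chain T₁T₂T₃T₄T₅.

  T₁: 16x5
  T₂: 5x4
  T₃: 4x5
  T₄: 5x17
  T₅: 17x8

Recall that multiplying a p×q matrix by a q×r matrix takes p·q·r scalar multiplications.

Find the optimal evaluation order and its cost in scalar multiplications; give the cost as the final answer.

1620

Adjacent pairs: T₁T₂ = 16·5·4 = 320; T₂T₃ = 5·4·5 = 100; T₃T₄ = 4·5·17 = 340; T₄T₅ = 5·17·8 = 680.
Length 3: T₁..T₃: k=1: 0+100+16·5·5=500; k=2: 320+0+16·4·5=640 → min 500 | T₂..T₄: k=2: 0+340+5·4·17=680; k=3: 100+0+5·5·17=525 → min 525 | T₃..T₅: k=3: 0+680+4·5·8=840; k=4: 340+0+4·17·8=884 → min 840.
Length 4: T₁..T₄: k=1: 0+525+16·5·17=1885; k=2: 320+340+16·4·17=1748; k=3: 500+0+16·5·17=1860 → min 1748 | T₂..T₅: k=2: 0+840+5·4·8=1000; k=3: 100+680+5·5·8=980; k=4: 525+0+5·17·8=1205 → min 980.
Length 5: T₁..T₅: k=1: 0+980+16·5·8=1620; k=2: 320+840+16·4·8=1672; k=3: 500+680+16·5·8=1820; k=4: 1748+0+16·17·8=3924 → min 1620.
Optimal parenthesization: (T₁((T₂T₃)(T₄T₅))) with cost 1620.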